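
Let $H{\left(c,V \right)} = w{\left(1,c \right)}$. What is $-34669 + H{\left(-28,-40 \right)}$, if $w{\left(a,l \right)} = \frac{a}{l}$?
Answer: $- \frac{970733}{28} \approx -34669.0$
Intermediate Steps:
$H{\left(c,V \right)} = \frac{1}{c}$ ($H{\left(c,V \right)} = 1 \frac{1}{c} = \frac{1}{c}$)
$-34669 + H{\left(-28,-40 \right)} = -34669 + \frac{1}{-28} = -34669 - \frac{1}{28} = - \frac{970733}{28}$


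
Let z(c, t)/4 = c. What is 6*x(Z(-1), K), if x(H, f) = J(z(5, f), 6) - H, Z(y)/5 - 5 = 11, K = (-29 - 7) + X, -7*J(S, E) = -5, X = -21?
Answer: -3330/7 ≈ -475.71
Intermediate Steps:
z(c, t) = 4*c
J(S, E) = 5/7 (J(S, E) = -⅐*(-5) = 5/7)
K = -57 (K = (-29 - 7) - 21 = -36 - 21 = -57)
Z(y) = 80 (Z(y) = 25 + 5*11 = 25 + 55 = 80)
x(H, f) = 5/7 - H
6*x(Z(-1), K) = 6*(5/7 - 1*80) = 6*(5/7 - 80) = 6*(-555/7) = -3330/7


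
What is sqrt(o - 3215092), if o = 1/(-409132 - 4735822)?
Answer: I*sqrt(85105258884460999626)/5144954 ≈ 1793.1*I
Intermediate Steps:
o = -1/5144954 (o = 1/(-5144954) = -1/5144954 ≈ -1.9437e-7)
sqrt(o - 3215092) = sqrt(-1/5144954 - 3215092) = sqrt(-16541500445769/5144954) = I*sqrt(85105258884460999626)/5144954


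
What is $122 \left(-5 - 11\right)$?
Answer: $-1952$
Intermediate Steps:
$122 \left(-5 - 11\right) = 122 \left(-16\right) = -1952$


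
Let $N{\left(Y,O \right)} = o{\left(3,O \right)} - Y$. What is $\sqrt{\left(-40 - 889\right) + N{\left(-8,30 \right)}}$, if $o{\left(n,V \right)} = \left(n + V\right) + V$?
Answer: $i \sqrt{858} \approx 29.292 i$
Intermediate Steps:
$o{\left(n,V \right)} = n + 2 V$ ($o{\left(n,V \right)} = \left(V + n\right) + V = n + 2 V$)
$N{\left(Y,O \right)} = 3 - Y + 2 O$ ($N{\left(Y,O \right)} = \left(3 + 2 O\right) - Y = 3 - Y + 2 O$)
$\sqrt{\left(-40 - 889\right) + N{\left(-8,30 \right)}} = \sqrt{\left(-40 - 889\right) + \left(3 - -8 + 2 \cdot 30\right)} = \sqrt{\left(-40 - 889\right) + \left(3 + 8 + 60\right)} = \sqrt{-929 + 71} = \sqrt{-858} = i \sqrt{858}$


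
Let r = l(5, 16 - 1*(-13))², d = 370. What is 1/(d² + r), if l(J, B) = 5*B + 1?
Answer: 1/158216 ≈ 6.3205e-6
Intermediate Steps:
l(J, B) = 1 + 5*B
r = 21316 (r = (1 + 5*(16 - 1*(-13)))² = (1 + 5*(16 + 13))² = (1 + 5*29)² = (1 + 145)² = 146² = 21316)
1/(d² + r) = 1/(370² + 21316) = 1/(136900 + 21316) = 1/158216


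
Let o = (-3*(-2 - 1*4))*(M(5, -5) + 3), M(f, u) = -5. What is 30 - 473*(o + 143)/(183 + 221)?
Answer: -38491/404 ≈ -95.275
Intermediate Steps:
o = -36 (o = (-3*(-2 - 1*4))*(-5 + 3) = -3*(-2 - 4)*(-2) = -3*(-6)*(-2) = 18*(-2) = -36)
30 - 473*(o + 143)/(183 + 221) = 30 - 473*(-36 + 143)/(183 + 221) = 30 - 50611/404 = -38491/404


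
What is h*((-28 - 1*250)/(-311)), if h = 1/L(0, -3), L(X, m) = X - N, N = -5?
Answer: 278/1555 ≈ 0.17878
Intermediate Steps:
L(X, m) = 5 + X (L(X, m) = X - 1*(-5) = X + 5 = 5 + X)
h = 1/5 (h = 1/(5 + 0) = 1/5 ≈ 0.20000)
h*((-28 - 1*250)/(-311)) = ((-28 - 1*250)/(-311))/5 = ((-28 - 250)*(-1/311))/5 = (-278*(-1/311))/5 = (1/5)*(278/311) = 278/1555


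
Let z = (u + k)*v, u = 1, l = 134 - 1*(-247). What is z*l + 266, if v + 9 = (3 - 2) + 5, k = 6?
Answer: -7735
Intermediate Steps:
l = 381 (l = 134 + 247 = 381)
v = -3 (v = -9 + ((3 - 2) + 5) = -9 + (1 + 5) = -9 + 6 = -3)
z = -21 (z = (1 + 6)*(-3) = 7*(-3) = -21)
z*l + 266 = -21*381 + 266 = -8001 + 266 = -7735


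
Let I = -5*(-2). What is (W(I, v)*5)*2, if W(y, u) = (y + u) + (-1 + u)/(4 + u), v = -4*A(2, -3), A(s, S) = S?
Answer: 1815/8 ≈ 226.88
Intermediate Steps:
v = 12 (v = -4*(-3) = 12)
I = 10
W(y, u) = u + y + (-1 + u)/(4 + u) (W(y, u) = (u + y) + (-1 + u)/(4 + u) = u + y + (-1 + u)/(4 + u))
(W(I, v)*5)*2 = (((-1 + 12² + 4*10 + 5*12 + 12*10)/(4 + 12))*5)*2 = (((-1 + 144 + 40 + 60 + 120)/16)*5)*2 = (((1/16)*363)*5)*2 = ((363/16)*5)*2 = (1815/16)*2 = 1815/8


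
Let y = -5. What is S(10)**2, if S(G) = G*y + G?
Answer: 1600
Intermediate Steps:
S(G) = -4*G (S(G) = G*(-5) + G = -5*G + G = -4*G)
S(10)**2 = (-4*10)**2 = (-40)**2 = 1600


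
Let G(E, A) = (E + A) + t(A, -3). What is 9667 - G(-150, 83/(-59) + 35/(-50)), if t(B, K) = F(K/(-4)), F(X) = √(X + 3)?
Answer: 5793273/590 - √15/2 ≈ 9817.2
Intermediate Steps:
F(X) = √(3 + X)
t(B, K) = √(3 - K/4) (t(B, K) = √(3 + K/(-4)) = √(3 + K*(-¼)) = √(3 - K/4))
G(E, A) = A + E + √15/2 (G(E, A) = (E + A) + √(12 - 1*(-3))/2 = (A + E) + √(12 + 3)/2 = (A + E) + √15/2 = A + E + √15/2)
9667 - G(-150, 83/(-59) + 35/(-50)) = 9667 - ((83/(-59) + 35/(-50)) - 150 + √15/2) = 9667 - ((83*(-1/59) + 35*(-1/50)) - 150 + √15/2) = 9667 - ((-83/59 - 7/10) - 150 + √15/2) = 9667 - (-1243/590 - 150 + √15/2) = 9667 - (-89743/590 + √15/2) = 9667 + (89743/590 - √15/2) = 5793273/590 - √15/2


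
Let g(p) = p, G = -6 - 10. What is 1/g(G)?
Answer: -1/16 ≈ -0.062500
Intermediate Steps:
G = -16
1/g(G) = 1/(-16) = -1/16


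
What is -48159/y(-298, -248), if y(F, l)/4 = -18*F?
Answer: -5351/2384 ≈ -2.2445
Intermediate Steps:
y(F, l) = -72*F (y(F, l) = 4*(-18*F) = -72*F)
-48159/y(-298, -248) = -48159/((-72*(-298))) = -48159/21456 = -48159*1/21456 = -5351/2384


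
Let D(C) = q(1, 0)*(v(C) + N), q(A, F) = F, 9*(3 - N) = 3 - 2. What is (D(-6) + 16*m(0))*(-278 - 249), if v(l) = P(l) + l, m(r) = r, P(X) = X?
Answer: 0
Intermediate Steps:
v(l) = 2*l (v(l) = l + l = 2*l)
N = 26/9 (N = 3 - (3 - 2)/9 = 3 - ⅑*1 = 3 - ⅑ = 26/9 ≈ 2.8889)
D(C) = 0 (D(C) = 0*(2*C + 26/9) = 0*(26/9 + 2*C) = 0)
(D(-6) + 16*m(0))*(-278 - 249) = (0 + 16*0)*(-278 - 249) = (0 + 0)*(-527) = 0*(-527) = 0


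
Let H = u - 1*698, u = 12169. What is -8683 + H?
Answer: 2788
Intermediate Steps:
H = 11471 (H = 12169 - 1*698 = 12169 - 698 = 11471)
-8683 + H = -8683 + 11471 = 2788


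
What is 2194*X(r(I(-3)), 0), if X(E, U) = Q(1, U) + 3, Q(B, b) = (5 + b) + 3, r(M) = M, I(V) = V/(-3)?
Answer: 24134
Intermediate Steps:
I(V) = -V/3 (I(V) = V*(-⅓) = -V/3)
Q(B, b) = 8 + b
X(E, U) = 11 + U (X(E, U) = (8 + U) + 3 = 11 + U)
2194*X(r(I(-3)), 0) = 2194*(11 + 0) = 2194*11 = 24134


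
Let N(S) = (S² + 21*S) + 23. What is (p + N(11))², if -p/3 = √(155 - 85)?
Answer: 141255 - 2250*√70 ≈ 1.2243e+5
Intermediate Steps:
N(S) = 23 + S² + 21*S
p = -3*√70 (p = -3*√(155 - 85) = -3*√70 ≈ -25.100)
(p + N(11))² = (-3*√70 + (23 + 11² + 21*11))² = (-3*√70 + (23 + 121 + 231))² = (-3*√70 + 375)² = (375 - 3*√70)²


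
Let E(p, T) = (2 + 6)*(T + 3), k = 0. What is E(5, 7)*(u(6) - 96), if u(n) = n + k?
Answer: -7200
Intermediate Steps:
u(n) = n (u(n) = n + 0 = n)
E(p, T) = 24 + 8*T (E(p, T) = 8*(3 + T) = 24 + 8*T)
E(5, 7)*(u(6) - 96) = (24 + 8*7)*(6 - 96) = (24 + 56)*(-90) = 80*(-90) = -7200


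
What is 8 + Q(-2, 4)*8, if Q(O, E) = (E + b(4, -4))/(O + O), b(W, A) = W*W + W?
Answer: -40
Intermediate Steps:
b(W, A) = W + W² (b(W, A) = W² + W = W + W²)
Q(O, E) = (20 + E)/(2*O) (Q(O, E) = (E + 4*(1 + 4))/(O + O) = (E + 4*5)/((2*O)) = (E + 20)*(1/(2*O)) = (20 + E)*(1/(2*O)) = (20 + E)/(2*O))
8 + Q(-2, 4)*8 = 8 + ((½)*(20 + 4)/(-2))*8 = 8 + ((½)*(-½)*24)*8 = 8 - 6*8 = 8 - 48 = -40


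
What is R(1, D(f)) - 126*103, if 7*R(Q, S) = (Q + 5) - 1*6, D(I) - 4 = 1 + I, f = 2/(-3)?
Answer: -12978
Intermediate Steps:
f = -⅔ (f = 2*(-⅓) = -⅔ ≈ -0.66667)
D(I) = 5 + I (D(I) = 4 + (1 + I) = 5 + I)
R(Q, S) = -⅐ + Q/7 (R(Q, S) = ((Q + 5) - 1*6)/7 = ((5 + Q) - 6)/7 = (-1 + Q)/7 = -⅐ + Q/7)
R(1, D(f)) - 126*103 = (-⅐ + (⅐)*1) - 126*103 = (-⅐ + ⅐) - 12978 = 0 - 12978 = -12978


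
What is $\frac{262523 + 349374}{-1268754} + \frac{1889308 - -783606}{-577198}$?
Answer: $- \frac{1872228026881}{366161135646} \approx -5.1131$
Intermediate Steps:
$\frac{262523 + 349374}{-1268754} + \frac{1889308 - -783606}{-577198} = 611897 \left(- \frac{1}{1268754}\right) + \left(1889308 + 783606\right) \left(- \frac{1}{577198}\right) = - \frac{611897}{1268754} + 2672914 \left(- \frac{1}{577198}\right) = - \frac{611897}{1268754} - \frac{1336457}{288599} = - \frac{1872228026881}{366161135646}$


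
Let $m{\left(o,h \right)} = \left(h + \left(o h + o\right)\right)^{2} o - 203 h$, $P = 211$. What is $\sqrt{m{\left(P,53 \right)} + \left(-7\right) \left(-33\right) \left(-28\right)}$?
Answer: $2 \sqrt{6912029118} \approx 1.6628 \cdot 10^{5}$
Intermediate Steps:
$m{\left(o,h \right)} = - 203 h + o \left(h + o + h o\right)^{2}$ ($m{\left(o,h \right)} = \left(h + \left(h o + o\right)\right)^{2} o - 203 h = \left(h + \left(o + h o\right)\right)^{2} o - 203 h = \left(h + o + h o\right)^{2} o - 203 h = o \left(h + o + h o\right)^{2} - 203 h = - 203 h + o \left(h + o + h o\right)^{2}$)
$\sqrt{m{\left(P,53 \right)} + \left(-7\right) \left(-33\right) \left(-28\right)} = \sqrt{\left(\left(-203\right) 53 + 211 \left(53 + 211 + 53 \cdot 211\right)^{2}\right) + \left(-7\right) \left(-33\right) \left(-28\right)} = \sqrt{\left(-10759 + 211 \left(53 + 211 + 11183\right)^{2}\right) + 231 \left(-28\right)} = \sqrt{\left(-10759 + 211 \cdot 11447^{2}\right) - 6468} = \sqrt{\left(-10759 + 211 \cdot 131033809\right) - 6468} = \sqrt{\left(-10759 + 27648133699\right) - 6468} = \sqrt{27648122940 - 6468} = \sqrt{27648116472} = 2 \sqrt{6912029118}$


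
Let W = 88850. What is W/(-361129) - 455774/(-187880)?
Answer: 6722730493/3084041660 ≈ 2.1798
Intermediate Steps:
W/(-361129) - 455774/(-187880) = 88850/(-361129) - 455774/(-187880) = 88850*(-1/361129) - 455774*(-1/187880) = -88850/361129 + 20717/8540 = 6722730493/3084041660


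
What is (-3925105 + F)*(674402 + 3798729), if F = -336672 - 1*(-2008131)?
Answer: -10080853785626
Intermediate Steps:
F = 1671459 (F = -336672 + 2008131 = 1671459)
(-3925105 + F)*(674402 + 3798729) = (-3925105 + 1671459)*(674402 + 3798729) = -2253646*4473131 = -10080853785626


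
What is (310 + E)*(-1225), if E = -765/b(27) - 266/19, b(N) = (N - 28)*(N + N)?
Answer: -2279725/6 ≈ -3.7995e+5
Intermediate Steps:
b(N) = 2*N*(-28 + N) (b(N) = (-28 + N)*(2*N) = 2*N*(-28 + N))
E = 1/6 (E = -765*1/(54*(-28 + 27)) - 266/19 = -765/(2*27*(-1)) - 266*1/19 = -765/(-54) - 14 = -765*(-1/54) - 14 = 85/6 - 14 = 1/6 ≈ 0.16667)
(310 + E)*(-1225) = (310 + 1/6)*(-1225) = (1861/6)*(-1225) = -2279725/6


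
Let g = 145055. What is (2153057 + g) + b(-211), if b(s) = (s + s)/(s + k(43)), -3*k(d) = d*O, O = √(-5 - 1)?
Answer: 315441418358/137261 - 18146*I*√6/137261 ≈ 2.2981e+6 - 0.32382*I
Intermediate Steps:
O = I*√6 (O = √(-6) = I*√6 ≈ 2.4495*I)
k(d) = -I*d*√6/3 (k(d) = -d*I*√6/3 = -I*d*√6/3)
b(s) = 2*s/(s - 43*I*√6/3) (b(s) = (s + s)/(s - ⅓*I*43*√6) = (2*s)/(s - 43*I*√6/3) = 2*s/(s - 43*I*√6/3))
(2153057 + g) + b(-211) = (2153057 + 145055) + 6*(-211)/(3*(-211) - 43*I*√6) = 2298112 + 6*(-211)/(-633 - 43*I*√6) = 2298112 - 1266/(-633 - 43*I*√6)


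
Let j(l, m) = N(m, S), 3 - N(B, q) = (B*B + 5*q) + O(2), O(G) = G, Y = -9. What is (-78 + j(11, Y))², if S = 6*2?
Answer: 47524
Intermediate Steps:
S = 12
N(B, q) = 1 - B² - 5*q (N(B, q) = 3 - ((B*B + 5*q) + 2) = 3 - ((B² + 5*q) + 2) = 3 - (2 + B² + 5*q) = 3 + (-2 - B² - 5*q) = 1 - B² - 5*q)
j(l, m) = -59 - m² (j(l, m) = 1 - m² - 5*12 = 1 - m² - 60 = -59 - m²)
(-78 + j(11, Y))² = (-78 + (-59 - 1*(-9)²))² = (-78 + (-59 - 1*81))² = (-78 + (-59 - 81))² = (-78 - 140)² = (-218)² = 47524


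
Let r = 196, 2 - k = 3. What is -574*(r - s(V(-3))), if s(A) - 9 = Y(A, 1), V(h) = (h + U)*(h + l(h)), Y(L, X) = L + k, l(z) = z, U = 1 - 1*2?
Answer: -94136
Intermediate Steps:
k = -1 (k = 2 - 1*3 = 2 - 3 = -1)
U = -1 (U = 1 - 2 = -1)
Y(L, X) = -1 + L (Y(L, X) = L - 1 = -1 + L)
V(h) = 2*h*(-1 + h) (V(h) = (h - 1)*(h + h) = (-1 + h)*(2*h) = 2*h*(-1 + h))
s(A) = 8 + A (s(A) = 9 + (-1 + A) = 8 + A)
-574*(r - s(V(-3))) = -574*(196 - (8 + 2*(-3)*(-1 - 3))) = -574*(196 - (8 + 2*(-3)*(-4))) = -574*(196 - (8 + 24)) = -574*(196 - 1*32) = -574*(196 - 32) = -574*164 = -94136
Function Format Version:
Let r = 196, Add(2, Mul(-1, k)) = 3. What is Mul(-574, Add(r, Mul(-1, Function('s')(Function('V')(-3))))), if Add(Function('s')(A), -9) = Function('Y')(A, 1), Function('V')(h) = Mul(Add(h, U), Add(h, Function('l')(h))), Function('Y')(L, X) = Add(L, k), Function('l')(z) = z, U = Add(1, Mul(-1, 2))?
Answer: -94136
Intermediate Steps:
k = -1 (k = Add(2, Mul(-1, 3)) = Add(2, -3) = -1)
U = -1 (U = Add(1, -2) = -1)
Function('Y')(L, X) = Add(-1, L) (Function('Y')(L, X) = Add(L, -1) = Add(-1, L))
Function('V')(h) = Mul(2, h, Add(-1, h)) (Function('V')(h) = Mul(Add(h, -1), Add(h, h)) = Mul(Add(-1, h), Mul(2, h)) = Mul(2, h, Add(-1, h)))
Function('s')(A) = Add(8, A) (Function('s')(A) = Add(9, Add(-1, A)) = Add(8, A))
Mul(-574, Add(r, Mul(-1, Function('s')(Function('V')(-3))))) = Mul(-574, Add(196, Mul(-1, Add(8, Mul(2, -3, Add(-1, -3)))))) = Mul(-574, Add(196, Mul(-1, Add(8, Mul(2, -3, -4))))) = Mul(-574, Add(196, Mul(-1, Add(8, 24)))) = Mul(-574, Add(196, Mul(-1, 32))) = Mul(-574, Add(196, -32)) = Mul(-574, 164) = -94136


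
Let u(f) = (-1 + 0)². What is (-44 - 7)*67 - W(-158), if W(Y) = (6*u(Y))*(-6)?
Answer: -3381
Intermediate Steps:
u(f) = 1 (u(f) = (-1)² = 1)
W(Y) = -36 (W(Y) = (6*1)*(-6) = 6*(-6) = -36)
(-44 - 7)*67 - W(-158) = (-44 - 7)*67 - 1*(-36) = -51*67 + 36 = -3417 + 36 = -3381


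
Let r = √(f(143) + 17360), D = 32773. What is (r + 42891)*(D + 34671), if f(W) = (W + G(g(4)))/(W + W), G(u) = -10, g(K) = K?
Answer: 2892740604 + 7782*√157779622/11 ≈ 2.9016e+9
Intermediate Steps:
f(W) = (-10 + W)/(2*W) (f(W) = (W - 10)/(W + W) = (-10 + W)/((2*W)) = (-10 + W)*(1/(2*W)) = (-10 + W)/(2*W))
r = 3*√157779622/286 (r = √((½)*(-10 + 143)/143 + 17360) = √((½)*(1/143)*133 + 17360) = √(133/286 + 17360) = √(4965093/286) = 3*√157779622/286 ≈ 131.76)
(r + 42891)*(D + 34671) = (3*√157779622/286 + 42891)*(32773 + 34671) = (42891 + 3*√157779622/286)*67444 = 2892740604 + 7782*√157779622/11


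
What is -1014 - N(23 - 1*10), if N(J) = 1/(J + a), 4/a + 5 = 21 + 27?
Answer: -570925/563 ≈ -1014.1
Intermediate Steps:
a = 4/43 (a = 4/(-5 + (21 + 27)) = 4/(-5 + 48) = 4/43 ≈ 0.093023)
N(J) = 1/(4/43 + J) (N(J) = 1/(J + 4/43) = 1/(4/43 + J))
-1014 - N(23 - 1*10) = -1014 - 43/(4 + 43*(23 - 1*10)) = -1014 - 43/(4 + 43*(23 - 10)) = -1014 - 43/(4 + 43*13) = -1014 - 43/(4 + 559) = -1014 - 43/563 = -570925/563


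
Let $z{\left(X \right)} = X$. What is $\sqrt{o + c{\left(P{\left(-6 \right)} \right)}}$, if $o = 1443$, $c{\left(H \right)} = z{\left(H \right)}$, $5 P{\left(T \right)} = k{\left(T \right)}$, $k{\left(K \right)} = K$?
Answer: $\frac{9 \sqrt{445}}{5} \approx 37.971$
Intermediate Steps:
$P{\left(T \right)} = \frac{T}{5}$
$c{\left(H \right)} = H$
$\sqrt{o + c{\left(P{\left(-6 \right)} \right)}} = \sqrt{1443 + \frac{1}{5} \left(-6\right)} = \sqrt{1443 - \frac{6}{5}} = \sqrt{\frac{7209}{5}} = \frac{9 \sqrt{445}}{5}$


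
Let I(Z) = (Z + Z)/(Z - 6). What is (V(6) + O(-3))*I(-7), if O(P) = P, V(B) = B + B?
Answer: 126/13 ≈ 9.6923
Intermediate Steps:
V(B) = 2*B
I(Z) = 2*Z/(-6 + Z) (I(Z) = (2*Z)/(-6 + Z) = 2*Z/(-6 + Z))
(V(6) + O(-3))*I(-7) = (2*6 - 3)*(2*(-7)/(-6 - 7)) = (12 - 3)*(2*(-7)/(-13)) = 9*(2*(-7)*(-1/13)) = 9*(14/13) = 126/13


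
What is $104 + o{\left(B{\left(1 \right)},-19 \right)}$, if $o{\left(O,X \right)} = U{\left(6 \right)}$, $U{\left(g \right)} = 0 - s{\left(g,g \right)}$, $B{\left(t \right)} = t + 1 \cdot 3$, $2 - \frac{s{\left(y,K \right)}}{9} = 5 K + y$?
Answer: $410$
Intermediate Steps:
$s{\left(y,K \right)} = 18 - 45 K - 9 y$ ($s{\left(y,K \right)} = 18 - 9 \left(5 K + y\right) = 18 - 9 \left(y + 5 K\right) = 18 - \left(9 y + 45 K\right) = 18 - 45 K - 9 y$)
$B{\left(t \right)} = 3 + t$ ($B{\left(t \right)} = t + 3 = 3 + t$)
$U{\left(g \right)} = -18 + 54 g$ ($U{\left(g \right)} = 0 - \left(18 - 45 g - 9 g\right) = 0 - \left(18 - 54 g\right) = 0 + \left(-18 + 54 g\right) = -18 + 54 g$)
$o{\left(O,X \right)} = 306$ ($o{\left(O,X \right)} = -18 + 54 \cdot 6 = -18 + 324 = 306$)
$104 + o{\left(B{\left(1 \right)},-19 \right)} = 104 + 306 = 410$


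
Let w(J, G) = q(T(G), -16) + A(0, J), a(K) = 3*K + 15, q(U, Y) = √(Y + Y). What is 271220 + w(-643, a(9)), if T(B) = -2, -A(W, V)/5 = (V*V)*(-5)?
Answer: 10607445 + 4*I*√2 ≈ 1.0607e+7 + 5.6569*I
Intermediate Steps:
A(W, V) = 25*V² (A(W, V) = -5*V*V*(-5) = -5*V²*(-5) = -(-25)*V² = 25*V²)
q(U, Y) = √2*√Y (q(U, Y) = √(2*Y) = √2*√Y)
a(K) = 15 + 3*K
w(J, G) = 25*J² + 4*I*√2 (w(J, G) = √2*√(-16) + 25*J² = √2*(4*I) + 25*J² = 4*I*√2 + 25*J² = 25*J² + 4*I*√2)
271220 + w(-643, a(9)) = 271220 + (25*(-643)² + 4*I*√2) = 271220 + (25*413449 + 4*I*√2) = 271220 + (10336225 + 4*I*√2) = 10607445 + 4*I*√2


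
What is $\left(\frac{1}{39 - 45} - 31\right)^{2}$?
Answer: $\frac{34969}{36} \approx 971.36$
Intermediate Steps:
$\left(\frac{1}{39 - 45} - 31\right)^{2} = \left(\frac{1}{-6} - 31\right)^{2} = \left(- \frac{1}{6} - 31\right)^{2} = \left(- \frac{187}{6}\right)^{2} = \frac{34969}{36}$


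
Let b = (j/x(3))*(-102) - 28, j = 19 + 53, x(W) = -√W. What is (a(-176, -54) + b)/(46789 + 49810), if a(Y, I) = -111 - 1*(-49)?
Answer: -90/96599 + 2448*√3/96599 ≈ 0.042962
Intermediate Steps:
j = 72
b = -28 + 2448*√3 (b = (72/((-√3)))*(-102) - 28 = (72*(-√3/3))*(-102) - 28 = -24*√3*(-102) - 28 = 2448*√3 - 28 = -28 + 2448*√3 ≈ 4212.1)
a(Y, I) = -62 (a(Y, I) = -111 + 49 = -62)
(a(-176, -54) + b)/(46789 + 49810) = (-62 + (-28 + 2448*√3))/(46789 + 49810) = (-90 + 2448*√3)/96599 = (-90 + 2448*√3)*(1/96599) = -90/96599 + 2448*√3/96599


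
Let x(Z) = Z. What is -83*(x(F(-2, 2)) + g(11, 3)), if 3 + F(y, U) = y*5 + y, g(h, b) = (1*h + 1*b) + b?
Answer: -166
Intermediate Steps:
g(h, b) = h + 2*b (g(h, b) = (h + b) + b = (b + h) + b = h + 2*b)
F(y, U) = -3 + 6*y (F(y, U) = -3 + (y*5 + y) = -3 + (5*y + y) = -3 + 6*y)
-83*(x(F(-2, 2)) + g(11, 3)) = -83*((-3 + 6*(-2)) + (11 + 2*3)) = -83*((-3 - 12) + (11 + 6)) = -83*(-15 + 17) = -83*2 = -166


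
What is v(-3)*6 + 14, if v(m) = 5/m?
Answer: 4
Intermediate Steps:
v(-3)*6 + 14 = (5/(-3))*6 + 14 = (5*(-1/3))*6 + 14 = -5/3*6 + 14 = -10 + 14 = 4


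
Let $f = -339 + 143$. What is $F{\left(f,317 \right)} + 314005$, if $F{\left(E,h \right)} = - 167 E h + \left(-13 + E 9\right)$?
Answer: $10688272$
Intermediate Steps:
$f = -196$
$F{\left(E,h \right)} = -13 + 9 E - 167 E h$ ($F{\left(E,h \right)} = - 167 E h + \left(-13 + 9 E\right) = -13 + 9 E - 167 E h$)
$F{\left(f,317 \right)} + 314005 = \left(-13 + 9 \left(-196\right) - \left(-32732\right) 317\right) + 314005 = \left(-13 - 1764 + 10376044\right) + 314005 = 10374267 + 314005 = 10688272$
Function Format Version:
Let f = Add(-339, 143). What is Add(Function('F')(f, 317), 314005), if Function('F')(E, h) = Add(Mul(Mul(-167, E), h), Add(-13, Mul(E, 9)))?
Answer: 10688272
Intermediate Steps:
f = -196
Function('F')(E, h) = Add(-13, Mul(9, E), Mul(-167, E, h)) (Function('F')(E, h) = Add(Mul(-167, E, h), Add(-13, Mul(9, E))) = Add(-13, Mul(9, E), Mul(-167, E, h)))
Add(Function('F')(f, 317), 314005) = Add(Add(-13, Mul(9, -196), Mul(-167, -196, 317)), 314005) = Add(Add(-13, -1764, 10376044), 314005) = Add(10374267, 314005) = 10688272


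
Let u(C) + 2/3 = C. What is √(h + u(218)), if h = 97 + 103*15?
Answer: √16734/3 ≈ 43.120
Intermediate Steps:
u(C) = -⅔ + C
h = 1642 (h = 97 + 1545 = 1642)
√(h + u(218)) = √(1642 + (-⅔ + 218)) = √(1642 + 652/3) = √(5578/3) = √16734/3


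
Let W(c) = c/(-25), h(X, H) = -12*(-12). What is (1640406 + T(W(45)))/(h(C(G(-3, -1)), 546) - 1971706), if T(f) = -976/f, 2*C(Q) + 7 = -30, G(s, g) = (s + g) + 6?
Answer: -7384267/8872029 ≈ -0.83231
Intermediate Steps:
G(s, g) = 6 + g + s (G(s, g) = (g + s) + 6 = 6 + g + s)
C(Q) = -37/2 (C(Q) = -7/2 + (½)*(-30) = -7/2 - 15 = -37/2)
h(X, H) = 144
W(c) = -c/25 (W(c) = c*(-1/25) = -c/25)
(1640406 + T(W(45)))/(h(C(G(-3, -1)), 546) - 1971706) = (1640406 - 976/((-1/25*45)))/(144 - 1971706) = (1640406 - 976/(-9/5))/(-1971562) = (1640406 - 976*(-5/9))*(-1/1971562) = (1640406 + 4880/9)*(-1/1971562) = (14768534/9)*(-1/1971562) = -7384267/8872029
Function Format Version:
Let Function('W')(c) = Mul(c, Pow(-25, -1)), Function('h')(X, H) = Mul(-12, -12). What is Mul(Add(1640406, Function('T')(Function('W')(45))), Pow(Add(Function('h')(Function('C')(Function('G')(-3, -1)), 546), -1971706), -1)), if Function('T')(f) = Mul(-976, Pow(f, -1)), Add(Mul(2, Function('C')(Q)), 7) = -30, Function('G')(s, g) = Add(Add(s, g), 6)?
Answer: Rational(-7384267, 8872029) ≈ -0.83231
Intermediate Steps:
Function('G')(s, g) = Add(6, g, s) (Function('G')(s, g) = Add(Add(g, s), 6) = Add(6, g, s))
Function('C')(Q) = Rational(-37, 2) (Function('C')(Q) = Add(Rational(-7, 2), Mul(Rational(1, 2), -30)) = Add(Rational(-7, 2), -15) = Rational(-37, 2))
Function('h')(X, H) = 144
Function('W')(c) = Mul(Rational(-1, 25), c) (Function('W')(c) = Mul(c, Rational(-1, 25)) = Mul(Rational(-1, 25), c))
Mul(Add(1640406, Function('T')(Function('W')(45))), Pow(Add(Function('h')(Function('C')(Function('G')(-3, -1)), 546), -1971706), -1)) = Mul(Add(1640406, Mul(-976, Pow(Mul(Rational(-1, 25), 45), -1))), Pow(Add(144, -1971706), -1)) = Mul(Add(1640406, Mul(-976, Pow(Rational(-9, 5), -1))), Pow(-1971562, -1)) = Mul(Add(1640406, Mul(-976, Rational(-5, 9))), Rational(-1, 1971562)) = Mul(Add(1640406, Rational(4880, 9)), Rational(-1, 1971562)) = Mul(Rational(14768534, 9), Rational(-1, 1971562)) = Rational(-7384267, 8872029)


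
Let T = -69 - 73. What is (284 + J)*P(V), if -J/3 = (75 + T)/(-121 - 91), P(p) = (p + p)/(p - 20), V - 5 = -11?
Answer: 180021/1378 ≈ 130.64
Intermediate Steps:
V = -6 (V = 5 - 11 = -6)
T = -142
P(p) = 2*p/(-20 + p) (P(p) = (2*p)/(-20 + p) = 2*p/(-20 + p))
J = -201/212 (J = -3*(75 - 142)/(-121 - 91) = -(-201)/(-212) = -(-201)*(-1)/212 = -3*67/212 = -201/212 ≈ -0.94811)
(284 + J)*P(V) = (284 - 201/212)*(2*(-6)/(-20 - 6)) = 60007*(2*(-6)/(-26))/212 = 60007*(2*(-6)*(-1/26))/212 = (60007/212)*(6/13) = 180021/1378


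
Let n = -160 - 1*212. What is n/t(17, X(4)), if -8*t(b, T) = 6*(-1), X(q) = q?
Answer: -496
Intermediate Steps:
t(b, T) = ¾ (t(b, T) = -3*(-1)/4 = -⅛*(-6) = ¾)
n = -372 (n = -160 - 212 = -372)
n/t(17, X(4)) = -372/¾ = -372*4/3 = -496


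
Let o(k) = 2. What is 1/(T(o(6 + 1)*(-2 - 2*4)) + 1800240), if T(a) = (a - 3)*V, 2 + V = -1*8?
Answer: 1/1800470 ≈ 5.5541e-7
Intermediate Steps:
V = -10 (V = -2 - 1*8 = -2 - 8 = -10)
T(a) = 30 - 10*a (T(a) = (a - 3)*(-10) = (-3 + a)*(-10) = 30 - 10*a)
1/(T(o(6 + 1)*(-2 - 2*4)) + 1800240) = 1/((30 - 20*(-2 - 2*4)) + 1800240) = 1/((30 - 20*(-2 - 8)) + 1800240) = 1/((30 - 20*(-10)) + 1800240) = 1/((30 - 10*(-20)) + 1800240) = 1/((30 + 200) + 1800240) = 1/(230 + 1800240) = 1/1800470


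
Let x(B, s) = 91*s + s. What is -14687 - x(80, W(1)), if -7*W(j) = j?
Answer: -102717/7 ≈ -14674.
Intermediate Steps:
W(j) = -j/7
x(B, s) = 92*s
-14687 - x(80, W(1)) = -14687 - 92*(-1/7*1) = -14687 - 92*(-1)/7 = -14687 - 1*(-92/7) = -14687 + 92/7 = -102717/7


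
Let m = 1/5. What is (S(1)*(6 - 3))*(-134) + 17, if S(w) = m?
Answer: -317/5 ≈ -63.400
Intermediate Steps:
m = ⅕ ≈ 0.20000
S(w) = ⅕
(S(1)*(6 - 3))*(-134) + 17 = ((6 - 3)/5)*(-134) + 17 = ((⅕)*3)*(-134) + 17 = (⅗)*(-134) + 17 = -402/5 + 17 = -317/5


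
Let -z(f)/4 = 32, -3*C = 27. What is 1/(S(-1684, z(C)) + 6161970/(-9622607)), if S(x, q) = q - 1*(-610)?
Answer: 9622607/4631934604 ≈ 0.0020774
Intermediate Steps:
C = -9 (C = -1/3*27 = -9)
z(f) = -128 (z(f) = -4*32 = -128)
S(x, q) = 610 + q (S(x, q) = q + 610 = 610 + q)
1/(S(-1684, z(C)) + 6161970/(-9622607)) = 1/((610 - 128) + 6161970/(-9622607)) = 1/(482 + 6161970*(-1/9622607)) = 1/(482 - 6161970/9622607) = 1/(4631934604/9622607) = 9622607/4631934604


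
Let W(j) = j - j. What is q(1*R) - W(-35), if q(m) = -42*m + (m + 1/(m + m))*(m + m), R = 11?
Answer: -219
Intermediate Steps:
W(j) = 0
q(m) = -42*m + 2*m*(m + 1/(2*m)) (q(m) = -42*m + (m + 1/(2*m))*(2*m) = -42*m + 2*m*(m + 1/(2*m)))
q(1*R) - W(-35) = (1 - 42*11 + 2*(1*11)**2) - 1*0 = (1 - 42*11 + 2*11**2) + 0 = (1 - 462 + 2*121) + 0 = (1 - 462 + 242) + 0 = -219 + 0 = -219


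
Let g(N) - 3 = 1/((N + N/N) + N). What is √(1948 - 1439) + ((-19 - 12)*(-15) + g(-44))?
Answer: 40715/87 + √509 ≈ 490.55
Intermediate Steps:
g(N) = 3 + 1/(1 + 2*N) (g(N) = 3 + 1/((N + N/N) + N) = 3 + 1/((N + 1) + N) = 3 + 1/((1 + N) + N) = 3 + 1/(1 + 2*N))
√(1948 - 1439) + ((-19 - 12)*(-15) + g(-44)) = √(1948 - 1439) + ((-19 - 12)*(-15) + 2*(2 + 3*(-44))/(1 + 2*(-44))) = √509 + (-31*(-15) + 2*(2 - 132)/(1 - 88)) = √509 + (465 + 2*(-130)/(-87)) = √509 + (465 + 2*(-1/87)*(-130)) = √509 + (465 + 260/87) = √509 + 40715/87 = 40715/87 + √509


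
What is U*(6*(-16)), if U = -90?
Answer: 8640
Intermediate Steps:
U*(6*(-16)) = -540*(-16) = -90*(-96) = 8640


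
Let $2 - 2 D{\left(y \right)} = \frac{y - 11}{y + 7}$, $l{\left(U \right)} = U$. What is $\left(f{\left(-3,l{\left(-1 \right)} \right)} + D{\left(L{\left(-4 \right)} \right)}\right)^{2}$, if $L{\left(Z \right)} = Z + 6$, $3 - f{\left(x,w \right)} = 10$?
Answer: $\frac{121}{4} \approx 30.25$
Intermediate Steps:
$f{\left(x,w \right)} = -7$ ($f{\left(x,w \right)} = 3 - 10 = -7$)
$L{\left(Z \right)} = 6 + Z$
$D{\left(y \right)} = 1 - \frac{-11 + y}{2 \left(7 + y\right)}$ ($D{\left(y \right)} = 1 - \frac{\left(y - 11\right) \frac{1}{y + 7}}{2} = 1 - \frac{\left(-11 + y\right) \frac{1}{7 + y}}{2} = 1 - \frac{\frac{1}{7 + y} \left(-11 + y\right)}{2} = 1 - \frac{-11 + y}{2 \left(7 + y\right)}$)
$\left(f{\left(-3,l{\left(-1 \right)} \right)} + D{\left(L{\left(-4 \right)} \right)}\right)^{2} = \left(-7 + \frac{25 + \left(6 - 4\right)}{2 \left(7 + \left(6 - 4\right)\right)}\right)^{2} = \left(-7 + \frac{25 + 2}{2 \left(7 + 2\right)}\right)^{2} = \left(-7 + \frac{1}{2} \cdot \frac{1}{9} \cdot 27\right)^{2} = \left(-7 + \frac{3}{2}\right)^{2} = \left(- \frac{11}{2}\right)^{2} = \frac{121}{4}$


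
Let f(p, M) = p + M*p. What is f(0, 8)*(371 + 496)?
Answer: 0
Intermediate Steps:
f(0, 8)*(371 + 496) = (0*(1 + 8))*(371 + 496) = (0*9)*867 = 0*867 = 0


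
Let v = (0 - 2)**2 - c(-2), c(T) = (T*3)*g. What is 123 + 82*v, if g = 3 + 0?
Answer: 1927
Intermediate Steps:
g = 3
c(T) = 9*T (c(T) = (T*3)*3 = (3*T)*3 = 9*T)
v = 22 (v = (0 - 2)**2 - 9*(-2) = (-2)**2 - 1*(-18) = 4 + 18 = 22)
123 + 82*v = 123 + 82*22 = 123 + 1804 = 1927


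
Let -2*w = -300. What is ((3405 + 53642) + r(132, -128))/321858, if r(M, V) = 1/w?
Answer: 8557051/48278700 ≈ 0.17724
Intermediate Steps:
w = 150 (w = -½*(-300) = 150)
r(M, V) = 1/150
((3405 + 53642) + r(132, -128))/321858 = ((3405 + 53642) + 1/150)/321858 = (57047 + 1/150)*(1/321858) = (8557051/150)*(1/321858) = 8557051/48278700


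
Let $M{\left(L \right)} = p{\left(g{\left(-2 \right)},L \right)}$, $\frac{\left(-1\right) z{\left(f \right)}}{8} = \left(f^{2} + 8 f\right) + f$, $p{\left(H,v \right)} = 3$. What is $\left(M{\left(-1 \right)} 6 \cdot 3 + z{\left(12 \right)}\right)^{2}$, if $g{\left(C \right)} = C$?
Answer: $3849444$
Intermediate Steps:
$z{\left(f \right)} = - 72 f - 8 f^{2}$ ($z{\left(f \right)} = - 8 \left(\left(f^{2} + 8 f\right) + f\right) = - 8 \left(f^{2} + 9 f\right) = - 72 f - 8 f^{2}$)
$M{\left(L \right)} = 3$
$\left(M{\left(-1 \right)} 6 \cdot 3 + z{\left(12 \right)}\right)^{2} = \left(3 \cdot 6 \cdot 3 - 96 \left(9 + 12\right)\right)^{2} = \left(18 \cdot 3 - 96 \cdot 21\right)^{2} = \left(54 - 2016\right)^{2} = \left(-1962\right)^{2} = 3849444$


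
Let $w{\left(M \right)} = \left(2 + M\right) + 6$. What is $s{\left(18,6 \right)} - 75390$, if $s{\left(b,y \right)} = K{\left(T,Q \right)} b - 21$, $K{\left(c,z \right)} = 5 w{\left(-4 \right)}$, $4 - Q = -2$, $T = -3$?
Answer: $-75051$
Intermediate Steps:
$w{\left(M \right)} = 8 + M$
$Q = 6$ ($Q = 4 - -2 = 4 + 2 = 6$)
$K{\left(c,z \right)} = 20$ ($K{\left(c,z \right)} = 5 \left(8 - 4\right) = 5 \cdot 4 = 20$)
$s{\left(b,y \right)} = -21 + 20 b$ ($s{\left(b,y \right)} = 20 b - 21 = -21 + 20 b$)
$s{\left(18,6 \right)} - 75390 = \left(-21 + 20 \cdot 18\right) - 75390 = \left(-21 + 360\right) - 75390 = 339 - 75390 = -75051$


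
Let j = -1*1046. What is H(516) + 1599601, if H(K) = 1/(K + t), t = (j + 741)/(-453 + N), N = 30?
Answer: 349629589796/218573 ≈ 1.5996e+6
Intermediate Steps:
j = -1046
t = 305/423 (t = (-1046 + 741)/(-453 + 30) = -305/(-423) = -305*(-1/423) = 305/423 ≈ 0.72104)
H(K) = 1/(305/423 + K) (H(K) = 1/(K + 305/423) = 1/(305/423 + K))
H(516) + 1599601 = 423/(305 + 423*516) + 1599601 = 423/(305 + 218268) + 1599601 = 423/218573 + 1599601 = 349629589796/218573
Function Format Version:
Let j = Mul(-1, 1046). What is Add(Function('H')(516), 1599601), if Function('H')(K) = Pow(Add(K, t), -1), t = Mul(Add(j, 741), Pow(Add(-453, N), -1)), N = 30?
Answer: Rational(349629589796, 218573) ≈ 1.5996e+6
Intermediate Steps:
j = -1046
t = Rational(305, 423) (t = Mul(Add(-1046, 741), Pow(Add(-453, 30), -1)) = Mul(-305, Pow(-423, -1)) = Mul(-305, Rational(-1, 423)) = Rational(305, 423) ≈ 0.72104)
Function('H')(K) = Pow(Add(Rational(305, 423), K), -1) (Function('H')(K) = Pow(Add(K, Rational(305, 423)), -1) = Pow(Add(Rational(305, 423), K), -1))
Add(Function('H')(516), 1599601) = Add(Mul(423, Pow(Add(305, Mul(423, 516)), -1)), 1599601) = Add(Mul(423, Pow(Add(305, 218268), -1)), 1599601) = Add(Mul(423, Pow(218573, -1)), 1599601) = Add(Mul(423, Rational(1, 218573)), 1599601) = Add(Rational(423, 218573), 1599601) = Rational(349629589796, 218573)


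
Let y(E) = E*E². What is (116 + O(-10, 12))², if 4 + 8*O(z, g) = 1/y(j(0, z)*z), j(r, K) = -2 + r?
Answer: 54641678784001/4096000000 ≈ 13340.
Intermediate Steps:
y(E) = E³
O(z, g) = -½ - 1/(64*z³) (O(z, g) = -½ + 1/(8*(((-2 + 0)*z)³)) = -½ + 1/(8*((-2*z)³)) = -½ + 1/(8*((-8*z³))) = -½ + (-1/(8*z³))/8 = -½ - 1/(64*z³))
(116 + O(-10, 12))² = (116 + (-½ - 1/64/(-10)³))² = (116 + (-½ - 1/64*(-1/1000)))² = (116 + (-½ + 1/64000))² = (116 - 31999/64000)² = (7392001/64000)² = 54641678784001/4096000000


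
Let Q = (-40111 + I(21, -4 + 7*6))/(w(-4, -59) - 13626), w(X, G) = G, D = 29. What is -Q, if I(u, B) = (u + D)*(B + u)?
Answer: -37161/13685 ≈ -2.7155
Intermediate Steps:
I(u, B) = (29 + u)*(B + u) (I(u, B) = (u + 29)*(B + u) = (29 + u)*(B + u))
Q = 37161/13685 (Q = (-40111 + (21² + 29*(-4 + 7*6) + 29*21 + (-4 + 7*6)*21))/(-59 - 13626) = (-40111 + (441 + 29*(-4 + 42) + 609 + (-4 + 42)*21))/(-13685) = (-40111 + (441 + 29*38 + 609 + 38*21))*(-1/13685) = (-40111 + (441 + 1102 + 609 + 798))*(-1/13685) = (-40111 + 2950)*(-1/13685) = -37161*(-1/13685) = 37161/13685 ≈ 2.7155)
-Q = -1*37161/13685 = -37161/13685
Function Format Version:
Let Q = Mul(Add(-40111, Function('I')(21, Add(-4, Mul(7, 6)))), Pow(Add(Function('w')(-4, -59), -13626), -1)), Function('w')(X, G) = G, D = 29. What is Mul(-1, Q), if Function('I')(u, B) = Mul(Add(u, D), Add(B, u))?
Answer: Rational(-37161, 13685) ≈ -2.7155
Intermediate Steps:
Function('I')(u, B) = Mul(Add(29, u), Add(B, u)) (Function('I')(u, B) = Mul(Add(u, 29), Add(B, u)) = Mul(Add(29, u), Add(B, u)))
Q = Rational(37161, 13685) (Q = Mul(Add(-40111, Add(Pow(21, 2), Mul(29, Add(-4, Mul(7, 6))), Mul(29, 21), Mul(Add(-4, Mul(7, 6)), 21))), Pow(Add(-59, -13626), -1)) = Mul(Add(-40111, Add(441, Mul(29, Add(-4, 42)), 609, Mul(Add(-4, 42), 21))), Pow(-13685, -1)) = Mul(Add(-40111, Add(441, Mul(29, 38), 609, Mul(38, 21))), Rational(-1, 13685)) = Mul(Add(-40111, Add(441, 1102, 609, 798)), Rational(-1, 13685)) = Mul(Add(-40111, 2950), Rational(-1, 13685)) = Mul(-37161, Rational(-1, 13685)) = Rational(37161, 13685) ≈ 2.7155)
Mul(-1, Q) = Mul(-1, Rational(37161, 13685)) = Rational(-37161, 13685)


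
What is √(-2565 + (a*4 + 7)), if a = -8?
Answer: I*√2590 ≈ 50.892*I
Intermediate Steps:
√(-2565 + (a*4 + 7)) = √(-2565 + (-8*4 + 7)) = √(-2565 + (-32 + 7)) = √(-2565 - 25) = √(-2590) = I*√2590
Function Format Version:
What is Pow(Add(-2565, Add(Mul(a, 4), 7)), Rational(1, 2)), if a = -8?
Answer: Mul(I, Pow(2590, Rational(1, 2))) ≈ Mul(50.892, I)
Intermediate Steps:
Pow(Add(-2565, Add(Mul(a, 4), 7)), Rational(1, 2)) = Pow(Add(-2565, Add(Mul(-8, 4), 7)), Rational(1, 2)) = Pow(Add(-2565, Add(-32, 7)), Rational(1, 2)) = Pow(Add(-2565, -25), Rational(1, 2)) = Pow(-2590, Rational(1, 2)) = Mul(I, Pow(2590, Rational(1, 2)))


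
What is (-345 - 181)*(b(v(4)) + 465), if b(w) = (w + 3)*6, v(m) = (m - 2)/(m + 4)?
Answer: -254847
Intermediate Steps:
v(m) = (-2 + m)/(4 + m)
b(w) = 18 + 6*w (b(w) = (3 + w)*6 = 18 + 6*w)
(-345 - 181)*(b(v(4)) + 465) = (-345 - 181)*((18 + 6*((-2 + 4)/(4 + 4))) + 465) = -526*((18 + 6*(2/8)) + 465) = -526*((18 + 6*((1/8)*2)) + 465) = -526*((18 + 6*(1/4)) + 465) = -526*((18 + 3/2) + 465) = -526*(39/2 + 465) = -526*969/2 = -254847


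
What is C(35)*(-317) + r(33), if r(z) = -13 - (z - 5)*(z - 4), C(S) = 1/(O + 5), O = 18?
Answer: -19292/23 ≈ -838.78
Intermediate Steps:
C(S) = 1/23 (C(S) = 1/(18 + 5) = 1/23)
r(z) = -13 - (-5 + z)*(-4 + z)
C(35)*(-317) + r(33) = (1/23)*(-317) + (-33 - 1*33² + 9*33) = -317/23 + (-33 - 1*1089 + 297) = -317/23 + (-33 - 1089 + 297) = -317/23 - 825 = -19292/23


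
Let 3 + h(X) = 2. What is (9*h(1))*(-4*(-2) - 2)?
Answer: -54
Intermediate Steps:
h(X) = -1 (h(X) = -3 + 2 = -1)
(9*h(1))*(-4*(-2) - 2) = (9*(-1))*(-4*(-2) - 2) = -9*(8 - 2) = -9*6 = -54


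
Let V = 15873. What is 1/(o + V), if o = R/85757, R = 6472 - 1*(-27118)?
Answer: 85757/1361254451 ≈ 6.2999e-5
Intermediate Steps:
R = 33590 (R = 6472 + 27118 = 33590)
o = 33590/85757 ≈ 0.39169
1/(o + V) = 1/(33590/85757 + 15873) = 1/(1361254451/85757) = 85757/1361254451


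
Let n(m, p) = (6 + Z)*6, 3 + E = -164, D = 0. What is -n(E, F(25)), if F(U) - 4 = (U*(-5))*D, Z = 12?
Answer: -108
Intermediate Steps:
E = -167 (E = -3 - 164 = -167)
F(U) = 4 (F(U) = 4 + (U*(-5))*0 = 4 - 5*U*0 = 4 + 0 = 4)
n(m, p) = 108 (n(m, p) = (6 + 12)*6 = 18*6 = 108)
-n(E, F(25)) = -1*108 = -108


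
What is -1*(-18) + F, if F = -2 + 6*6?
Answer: 52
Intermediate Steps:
F = 34 (F = -2 + 36 = 34)
-1*(-18) + F = -1*(-18) + 34 = 18 + 34 = 52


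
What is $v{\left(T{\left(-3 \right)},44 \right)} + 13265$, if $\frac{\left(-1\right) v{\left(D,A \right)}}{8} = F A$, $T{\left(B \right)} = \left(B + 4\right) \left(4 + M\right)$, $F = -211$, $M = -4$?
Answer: $87537$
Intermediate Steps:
$T{\left(B \right)} = 0$ ($T{\left(B \right)} = \left(B + 4\right) \left(4 - 4\right) = \left(4 + B\right) 0 = 0$)
$v{\left(D,A \right)} = 1688 A$ ($v{\left(D,A \right)} = - 8 \left(- 211 A\right) = 1688 A$)
$v{\left(T{\left(-3 \right)},44 \right)} + 13265 = 1688 \cdot 44 + 13265 = 74272 + 13265 = 87537$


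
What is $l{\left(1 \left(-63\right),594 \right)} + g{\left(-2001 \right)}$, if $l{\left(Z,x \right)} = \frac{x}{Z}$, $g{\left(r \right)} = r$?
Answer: $- \frac{14073}{7} \approx -2010.4$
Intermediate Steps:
$l{\left(1 \left(-63\right),594 \right)} + g{\left(-2001 \right)} = \frac{594}{1 \left(-63\right)} - 2001 = \frac{594}{-63} - 2001 = 594 \left(- \frac{1}{63}\right) - 2001 = - \frac{66}{7} - 2001 = - \frac{14073}{7}$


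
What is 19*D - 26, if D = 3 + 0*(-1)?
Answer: 31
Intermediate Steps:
D = 3 (D = 3 + 0 = 3)
19*D - 26 = 19*3 - 26 = 57 - 26 = 31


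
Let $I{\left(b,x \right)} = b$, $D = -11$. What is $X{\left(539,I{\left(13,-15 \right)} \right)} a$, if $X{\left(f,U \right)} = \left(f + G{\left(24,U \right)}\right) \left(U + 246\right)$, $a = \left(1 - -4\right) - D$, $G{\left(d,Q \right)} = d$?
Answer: $2333072$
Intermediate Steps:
$a = 16$ ($a = \left(1 - -4\right) - -11 = \left(1 + 4\right) + 11 = 5 + 11 = 16$)
$X{\left(f,U \right)} = \left(24 + f\right) \left(246 + U\right)$ ($X{\left(f,U \right)} = \left(f + 24\right) \left(U + 246\right) = \left(24 + f\right) \left(246 + U\right)$)
$X{\left(539,I{\left(13,-15 \right)} \right)} a = \left(5904 + 24 \cdot 13 + 246 \cdot 539 + 13 \cdot 539\right) 16 = \left(5904 + 312 + 132594 + 7007\right) 16 = 145817 \cdot 16 = 2333072$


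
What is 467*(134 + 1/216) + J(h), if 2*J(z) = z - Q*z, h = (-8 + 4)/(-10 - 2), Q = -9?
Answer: 13517675/216 ≈ 62582.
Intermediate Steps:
h = ⅓ (h = -4/(-12) = -4*(-1/12) = ⅓ ≈ 0.33333)
J(z) = 5*z (J(z) = (z - (-9)*z)/2 = (z + 9*z)/2 = (10*z)/2 = 5*z)
467*(134 + 1/216) + J(h) = 467*(134 + 1/216) + 5*(⅓) = 467*(134 + 1/216) + 5/3 = 467*(28945/216) + 5/3 = 13517315/216 + 5/3 = 13517675/216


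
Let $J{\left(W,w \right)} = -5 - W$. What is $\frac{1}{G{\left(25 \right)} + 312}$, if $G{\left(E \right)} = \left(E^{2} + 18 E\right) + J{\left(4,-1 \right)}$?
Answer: $\frac{1}{1378} \approx 0.00072569$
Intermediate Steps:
$G{\left(E \right)} = -9 + E^{2} + 18 E$ ($G{\left(E \right)} = \left(E^{2} + 18 E\right) - 9 = -9 + E^{2} + 18 E$)
$\frac{1}{G{\left(25 \right)} + 312} = \frac{1}{\left(-9 + 25^{2} + 18 \cdot 25\right) + 312} = \frac{1}{\left(-9 + 625 + 450\right) + 312} = \frac{1}{1066 + 312} = \frac{1}{1378}$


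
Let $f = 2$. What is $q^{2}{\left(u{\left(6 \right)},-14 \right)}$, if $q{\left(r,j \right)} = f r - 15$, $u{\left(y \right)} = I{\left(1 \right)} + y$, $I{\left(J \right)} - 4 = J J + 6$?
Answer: $361$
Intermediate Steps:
$I{\left(J \right)} = 10 + J^{2}$ ($I{\left(J \right)} = 4 + \left(J J + 6\right) = 4 + \left(J^{2} + 6\right) = 4 + \left(6 + J^{2}\right) = 10 + J^{2}$)
$u{\left(y \right)} = 11 + y$ ($u{\left(y \right)} = \left(10 + 1^{2}\right) + y = \left(10 + 1\right) + y = 11 + y$)
$q{\left(r,j \right)} = -15 + 2 r$ ($q{\left(r,j \right)} = 2 r - 15 = -15 + 2 r$)
$q^{2}{\left(u{\left(6 \right)},-14 \right)} = \left(-15 + 2 \left(11 + 6\right)\right)^{2} = \left(-15 + 2 \cdot 17\right)^{2} = \left(-15 + 34\right)^{2} = 19^{2} = 361$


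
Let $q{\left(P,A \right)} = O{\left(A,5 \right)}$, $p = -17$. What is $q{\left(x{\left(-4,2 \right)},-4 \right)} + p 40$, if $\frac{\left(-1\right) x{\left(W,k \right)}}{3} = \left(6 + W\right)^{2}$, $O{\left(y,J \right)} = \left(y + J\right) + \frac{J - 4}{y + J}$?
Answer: $-678$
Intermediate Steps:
$O{\left(y,J \right)} = J + y + \frac{-4 + J}{J + y}$ ($O{\left(y,J \right)} = \left(J + y\right) + \frac{-4 + J}{J + y} = J + y + \frac{-4 + J}{J + y}$)
$x{\left(W,k \right)} = - 3 \left(6 + W\right)^{2}$
$q{\left(P,A \right)} = \frac{26 + A^{2} + 10 A}{5 + A}$ ($q{\left(P,A \right)} = \frac{-4 + 5 + 5^{2} + A^{2} + 2 \cdot 5 A}{5 + A} = \frac{-4 + 5 + 25 + A^{2} + 10 A}{5 + A} = \frac{26 + A^{2} + 10 A}{5 + A}$)
$q{\left(x{\left(-4,2 \right)},-4 \right)} + p 40 = \frac{26 + \left(-4\right)^{2} + 10 \left(-4\right)}{5 - 4} - 680 = \frac{26 + 16 - 40}{1} - 680 = 1 \cdot 2 - 680 = 2 - 680 = -678$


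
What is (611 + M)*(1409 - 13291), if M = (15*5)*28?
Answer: -32212102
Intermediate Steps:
M = 2100 (M = 75*28 = 2100)
(611 + M)*(1409 - 13291) = (611 + 2100)*(1409 - 13291) = 2711*(-11882) = -32212102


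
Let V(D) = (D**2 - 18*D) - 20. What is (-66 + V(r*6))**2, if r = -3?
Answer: 315844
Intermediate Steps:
V(D) = -20 + D**2 - 18*D
(-66 + V(r*6))**2 = (-66 + (-20 + (-3*6)**2 - (-54)*6))**2 = (-66 + (-20 + (-18)**2 - 18*(-18)))**2 = (-66 + (-20 + 324 + 324))**2 = (-66 + 628)**2 = 562**2 = 315844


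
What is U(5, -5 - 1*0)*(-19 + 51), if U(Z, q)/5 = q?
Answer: -800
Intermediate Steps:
U(Z, q) = 5*q
U(5, -5 - 1*0)*(-19 + 51) = (5*(-5 - 1*0))*(-19 + 51) = (5*(-5 + 0))*32 = (5*(-5))*32 = -25*32 = -800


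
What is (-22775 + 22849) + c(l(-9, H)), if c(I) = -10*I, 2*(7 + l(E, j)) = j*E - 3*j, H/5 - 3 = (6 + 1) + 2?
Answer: 3744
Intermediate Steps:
H = 60 (H = 15 + 5*((6 + 1) + 2) = 15 + 5*(7 + 2) = 15 + 5*9 = 15 + 45 = 60)
l(E, j) = -7 - 3*j/2 + E*j/2 (l(E, j) = -7 + (j*E - 3*j)/2 = -7 + (E*j - 3*j)/2 = -7 + (-3*j + E*j)/2 = -7 + (-3*j/2 + E*j/2) = -7 - 3*j/2 + E*j/2)
(-22775 + 22849) + c(l(-9, H)) = (-22775 + 22849) - 10*(-7 - 3/2*60 + (½)*(-9)*60) = 74 - 10*(-7 - 90 - 270) = 74 - 10*(-367) = 74 + 3670 = 3744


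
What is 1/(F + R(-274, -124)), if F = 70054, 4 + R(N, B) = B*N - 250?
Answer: 1/103776 ≈ 9.6361e-6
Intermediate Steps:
R(N, B) = -254 + B*N (R(N, B) = -4 + (B*N - 250) = -4 + (-250 + B*N) = -254 + B*N)
1/(F + R(-274, -124)) = 1/(70054 + (-254 - 124*(-274))) = 1/(70054 + (-254 + 33976)) = 1/(70054 + 33722) = 1/103776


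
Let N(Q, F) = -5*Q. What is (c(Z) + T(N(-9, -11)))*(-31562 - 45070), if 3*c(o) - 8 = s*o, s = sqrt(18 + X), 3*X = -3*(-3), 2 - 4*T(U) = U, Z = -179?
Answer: 619442 + 4572376*sqrt(21) ≈ 2.1573e+7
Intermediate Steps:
T(U) = 1/2 - U/4
X = 3 (X = (-3*(-3))/3 = (1/3)*9 = 3)
s = sqrt(21) (s = sqrt(18 + 3) = sqrt(21) ≈ 4.5826)
c(o) = 8/3 + o*sqrt(21)/3 (c(o) = 8/3 + (sqrt(21)*o)/3 = 8/3 + (o*sqrt(21))/3 = 8/3 + o*sqrt(21)/3)
(c(Z) + T(N(-9, -11)))*(-31562 - 45070) = ((8/3 + (1/3)*(-179)*sqrt(21)) + (1/2 - (-5)*(-9)/4))*(-31562 - 45070) = ((8/3 - 179*sqrt(21)/3) + (1/2 - 1/4*45))*(-76632) = ((8/3 - 179*sqrt(21)/3) + (1/2 - 45/4))*(-76632) = ((8/3 - 179*sqrt(21)/3) - 43/4)*(-76632) = (-97/12 - 179*sqrt(21)/3)*(-76632) = 619442 + 4572376*sqrt(21)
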